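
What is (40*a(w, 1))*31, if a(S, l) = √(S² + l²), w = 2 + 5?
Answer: 6200*√2 ≈ 8768.1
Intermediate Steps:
w = 7
(40*a(w, 1))*31 = (40*√(7² + 1²))*31 = (40*√(49 + 1))*31 = (40*√50)*31 = (40*(5*√2))*31 = (200*√2)*31 = 6200*√2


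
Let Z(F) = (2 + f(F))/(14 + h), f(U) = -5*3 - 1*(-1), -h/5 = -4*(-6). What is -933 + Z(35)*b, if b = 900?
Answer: -44049/53 ≈ -831.11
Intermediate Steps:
h = -120 (h = -(-20)*(-6) = -5*24 = -120)
f(U) = -14 (f(U) = -15 + 1 = -14)
Z(F) = 6/53 (Z(F) = (2 - 14)/(14 - 120) = -12/(-106) = -12*(-1/106) = 6/53)
-933 + Z(35)*b = -933 + (6/53)*900 = -933 + 5400/53 = -44049/53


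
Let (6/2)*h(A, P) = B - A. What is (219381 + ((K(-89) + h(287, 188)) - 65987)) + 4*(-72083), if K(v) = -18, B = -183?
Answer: -405338/3 ≈ -1.3511e+5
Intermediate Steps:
h(A, P) = -61 - A/3 (h(A, P) = (-183 - A)/3 = -61 - A/3)
(219381 + ((K(-89) + h(287, 188)) - 65987)) + 4*(-72083) = (219381 + ((-18 + (-61 - 1/3*287)) - 65987)) + 4*(-72083) = (219381 + ((-18 + (-61 - 287/3)) - 65987)) - 288332 = (219381 + ((-18 - 470/3) - 65987)) - 288332 = (219381 + (-524/3 - 65987)) - 288332 = (219381 - 198485/3) - 288332 = 459658/3 - 288332 = -405338/3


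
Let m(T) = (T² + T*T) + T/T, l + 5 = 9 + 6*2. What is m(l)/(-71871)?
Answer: -171/23957 ≈ -0.0071378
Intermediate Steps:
l = 16 (l = -5 + (9 + 6*2) = -5 + (9 + 12) = -5 + 21 = 16)
m(T) = 1 + 2*T² (m(T) = (T² + T²) + 1 = 2*T² + 1 = 1 + 2*T²)
m(l)/(-71871) = (1 + 2*16²)/(-71871) = (1 + 2*256)*(-1/71871) = (1 + 512)*(-1/71871) = 513*(-1/71871) = -171/23957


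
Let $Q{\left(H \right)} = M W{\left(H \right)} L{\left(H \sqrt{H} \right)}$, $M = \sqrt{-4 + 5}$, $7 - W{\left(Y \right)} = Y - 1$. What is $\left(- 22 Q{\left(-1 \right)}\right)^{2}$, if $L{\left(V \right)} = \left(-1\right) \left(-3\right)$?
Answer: $352836$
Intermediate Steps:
$W{\left(Y \right)} = 8 - Y$ ($W{\left(Y \right)} = 7 - \left(Y - 1\right) = 7 - \left(-1 + Y\right) = 8 - Y$)
$L{\left(V \right)} = 3$
$M = 1$ ($M = \sqrt{1} = 1$)
$Q{\left(H \right)} = 24 - 3 H$ ($Q{\left(H \right)} = 1 \left(8 - H\right) 3 = \left(8 - H\right) 3 = 24 - 3 H$)
$\left(- 22 Q{\left(-1 \right)}\right)^{2} = \left(- 22 \left(24 - -3\right)\right)^{2} = \left(- 22 \left(24 + 3\right)\right)^{2} = \left(\left(-22\right) 27\right)^{2} = \left(-594\right)^{2} = 352836$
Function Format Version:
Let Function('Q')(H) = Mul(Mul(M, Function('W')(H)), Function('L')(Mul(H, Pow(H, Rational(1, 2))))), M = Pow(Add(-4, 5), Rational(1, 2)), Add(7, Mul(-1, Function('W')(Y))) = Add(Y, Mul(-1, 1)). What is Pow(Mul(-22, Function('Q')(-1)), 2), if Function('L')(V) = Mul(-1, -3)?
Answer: 352836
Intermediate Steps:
Function('W')(Y) = Add(8, Mul(-1, Y)) (Function('W')(Y) = Add(7, Mul(-1, Add(Y, Mul(-1, 1)))) = Add(7, Mul(-1, Add(Y, -1))) = Add(7, Mul(-1, Add(-1, Y))) = Add(7, Add(1, Mul(-1, Y))) = Add(8, Mul(-1, Y)))
Function('L')(V) = 3
M = 1 (M = Pow(1, Rational(1, 2)) = 1)
Function('Q')(H) = Add(24, Mul(-3, H)) (Function('Q')(H) = Mul(Mul(1, Add(8, Mul(-1, H))), 3) = Mul(Add(8, Mul(-1, H)), 3) = Add(24, Mul(-3, H)))
Pow(Mul(-22, Function('Q')(-1)), 2) = Pow(Mul(-22, Add(24, Mul(-3, -1))), 2) = Pow(Mul(-22, Add(24, 3)), 2) = Pow(Mul(-22, 27), 2) = Pow(-594, 2) = 352836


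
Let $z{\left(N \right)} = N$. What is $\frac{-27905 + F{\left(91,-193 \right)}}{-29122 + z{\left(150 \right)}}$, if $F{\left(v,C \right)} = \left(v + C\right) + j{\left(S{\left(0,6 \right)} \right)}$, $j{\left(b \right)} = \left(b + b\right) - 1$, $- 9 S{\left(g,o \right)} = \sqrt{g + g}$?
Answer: $\frac{7002}{7243} \approx 0.96673$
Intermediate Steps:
$S{\left(g,o \right)} = - \frac{\sqrt{2} \sqrt{g}}{9}$ ($S{\left(g,o \right)} = - \frac{\sqrt{g + g}}{9} = - \frac{\sqrt{2 g}}{9} = - \frac{\sqrt{2} \sqrt{g}}{9}$)
$j{\left(b \right)} = -1 + 2 b$ ($j{\left(b \right)} = 2 b - 1 = -1 + 2 b$)
$F{\left(v,C \right)} = -1 + C + v$ ($F{\left(v,C \right)} = \left(v + C\right) - \left(1 - 2 \left(- \frac{\sqrt{2} \sqrt{0}}{9}\right)\right) = \left(C + v\right) - \left(1 - 2 \left(\left(- \frac{1}{9}\right) \sqrt{2} \cdot 0\right)\right) = \left(C + v\right) + \left(-1 + 2 \cdot 0\right) = \left(C + v\right) + \left(-1 + 0\right) = \left(C + v\right) - 1 = -1 + C + v$)
$\frac{-27905 + F{\left(91,-193 \right)}}{-29122 + z{\left(150 \right)}} = \frac{-27905 - 103}{-29122 + 150} = \frac{-27905 - 103}{-28972} = \left(-28008\right) \left(- \frac{1}{28972}\right) = \frac{7002}{7243}$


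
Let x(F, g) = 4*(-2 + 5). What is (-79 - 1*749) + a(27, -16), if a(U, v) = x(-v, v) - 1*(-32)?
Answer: -784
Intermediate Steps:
x(F, g) = 12 (x(F, g) = 4*3 = 12)
a(U, v) = 44 (a(U, v) = 12 - 1*(-32) = 12 + 32 = 44)
(-79 - 1*749) + a(27, -16) = (-79 - 1*749) + 44 = (-79 - 749) + 44 = -828 + 44 = -784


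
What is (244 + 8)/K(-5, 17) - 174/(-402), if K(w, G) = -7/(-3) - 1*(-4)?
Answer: 51203/1273 ≈ 40.222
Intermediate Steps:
K(w, G) = 19/3 (K(w, G) = -7*(-1/3) + 4 = 7/3 + 4 = 19/3)
(244 + 8)/K(-5, 17) - 174/(-402) = (244 + 8)/(19/3) - 174/(-402) = 252*(3/19) - 174*(-1/402) = 756/19 + 29/67 = 51203/1273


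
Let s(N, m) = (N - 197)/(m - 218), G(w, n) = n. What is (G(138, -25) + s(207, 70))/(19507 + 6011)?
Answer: -1855/1888332 ≈ -0.00098235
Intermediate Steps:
s(N, m) = (-197 + N)/(-218 + m)
(G(138, -25) + s(207, 70))/(19507 + 6011) = (-25 + (-197 + 207)/(-218 + 70))/(19507 + 6011) = (-25 + 10/(-148))/25518 = (-25 - 1/148*10)*(1/25518) = (-25 - 5/74)*(1/25518) = -1855/74*1/25518 = -1855/1888332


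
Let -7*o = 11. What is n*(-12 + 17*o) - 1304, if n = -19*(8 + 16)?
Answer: 114448/7 ≈ 16350.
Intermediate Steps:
o = -11/7 (o = -⅐*11 = -11/7 ≈ -1.5714)
n = -456 (n = -19*24 = -456)
n*(-12 + 17*o) - 1304 = -456*(-12 + 17*(-11/7)) - 1304 = -456*(-12 - 187/7) - 1304 = -456*(-271/7) - 1304 = 123576/7 - 1304 = 114448/7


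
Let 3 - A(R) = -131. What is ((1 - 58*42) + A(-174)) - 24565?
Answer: -26866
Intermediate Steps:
A(R) = 134 (A(R) = 3 - 1*(-131) = 3 + 131 = 134)
((1 - 58*42) + A(-174)) - 24565 = ((1 - 58*42) + 134) - 24565 = ((1 - 2436) + 134) - 24565 = (-2435 + 134) - 24565 = -2301 - 24565 = -26866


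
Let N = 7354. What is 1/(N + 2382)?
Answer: 1/9736 ≈ 0.00010271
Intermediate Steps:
1/(N + 2382) = 1/(7354 + 2382) = 1/9736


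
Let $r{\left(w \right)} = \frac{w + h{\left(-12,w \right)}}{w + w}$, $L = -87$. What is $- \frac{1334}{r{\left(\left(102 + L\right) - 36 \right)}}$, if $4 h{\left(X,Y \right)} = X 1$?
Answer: $- \frac{4669}{2} \approx -2334.5$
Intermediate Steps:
$h{\left(X,Y \right)} = \frac{X}{4}$ ($h{\left(X,Y \right)} = \frac{X 1}{4} = \frac{X}{4}$)
$r{\left(w \right)} = \frac{-3 + w}{2 w}$ ($r{\left(w \right)} = \frac{w + \frac{1}{4} \left(-12\right)}{w + w} = \frac{w - 3}{2 w} = \left(-3 + w\right) \frac{1}{2 w} = \frac{-3 + w}{2 w}$)
$- \frac{1334}{r{\left(\left(102 + L\right) - 36 \right)}} = - \frac{1334}{\frac{1}{2} \frac{1}{\left(102 - 87\right) - 36} \left(-3 + \left(\left(102 - 87\right) - 36\right)\right)} = - \frac{1334}{\frac{1}{2} \frac{1}{15 - 36} \left(-3 + \left(15 - 36\right)\right)} = - \frac{1334}{\frac{1}{2} \frac{1}{-21} \left(-3 - 21\right)} = - \frac{1334}{\frac{1}{2} \left(- \frac{1}{21}\right) \left(-24\right)} = - \frac{1334}{\frac{4}{7}} = \left(-1334\right) \frac{7}{4} = - \frac{4669}{2}$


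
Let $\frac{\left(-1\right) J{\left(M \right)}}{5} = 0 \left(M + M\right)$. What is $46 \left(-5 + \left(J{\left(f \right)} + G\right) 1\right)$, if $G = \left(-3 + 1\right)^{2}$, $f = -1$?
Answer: $-46$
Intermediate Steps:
$G = 4$ ($G = \left(-2\right)^{2} = 4$)
$J{\left(M \right)} = 0$ ($J{\left(M \right)} = - 5 \cdot 0 \left(M + M\right) = - 5 \cdot 0 \cdot 2 M = \left(-5\right) 0 = 0$)
$46 \left(-5 + \left(J{\left(f \right)} + G\right) 1\right) = 46 \left(-5 + \left(0 + 4\right) 1\right) = 46 \left(-5 + 4 \cdot 1\right) = 46 \left(-5 + 4\right) = 46 \left(-1\right) = -46$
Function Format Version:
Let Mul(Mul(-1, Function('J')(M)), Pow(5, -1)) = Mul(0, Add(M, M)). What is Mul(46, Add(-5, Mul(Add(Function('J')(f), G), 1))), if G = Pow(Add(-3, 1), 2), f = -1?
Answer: -46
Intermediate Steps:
G = 4 (G = Pow(-2, 2) = 4)
Function('J')(M) = 0 (Function('J')(M) = Mul(-5, Mul(0, Add(M, M))) = Mul(-5, Mul(0, Mul(2, M))) = Mul(-5, 0) = 0)
Mul(46, Add(-5, Mul(Add(Function('J')(f), G), 1))) = Mul(46, Add(-5, Mul(Add(0, 4), 1))) = Mul(46, Add(-5, Mul(4, 1))) = Mul(46, Add(-5, 4)) = Mul(46, -1) = -46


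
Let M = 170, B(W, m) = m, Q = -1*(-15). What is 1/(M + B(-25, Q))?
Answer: 1/185 ≈ 0.0054054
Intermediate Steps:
Q = 15
1/(M + B(-25, Q)) = 1/(170 + 15) = 1/185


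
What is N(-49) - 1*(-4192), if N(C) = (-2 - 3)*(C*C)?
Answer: -7813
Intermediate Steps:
N(C) = -5*C²
N(-49) - 1*(-4192) = -5*(-49)² - 1*(-4192) = -5*2401 + 4192 = -12005 + 4192 = -7813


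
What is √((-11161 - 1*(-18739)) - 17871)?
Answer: I*√10293 ≈ 101.45*I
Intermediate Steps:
√((-11161 - 1*(-18739)) - 17871) = √((-11161 + 18739) - 17871) = √(7578 - 17871) = √(-10293) = I*√10293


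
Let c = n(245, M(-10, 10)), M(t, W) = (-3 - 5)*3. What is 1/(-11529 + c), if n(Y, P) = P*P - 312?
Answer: -1/11265 ≈ -8.8771e-5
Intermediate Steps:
M(t, W) = -24 (M(t, W) = -8*3 = -24)
n(Y, P) = -312 + P**2 (n(Y, P) = P**2 - 312 = -312 + P**2)
c = 264 (c = -312 + (-24)**2 = -312 + 576 = 264)
1/(-11529 + c) = 1/(-11529 + 264) = 1/(-11265) = -1/11265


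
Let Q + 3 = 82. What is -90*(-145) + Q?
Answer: 13129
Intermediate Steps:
Q = 79 (Q = -3 + 82 = 79)
-90*(-145) + Q = -90*(-145) + 79 = 13050 + 79 = 13129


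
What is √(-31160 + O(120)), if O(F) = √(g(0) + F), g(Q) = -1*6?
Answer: √(-31160 + √114) ≈ 176.49*I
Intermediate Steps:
g(Q) = -6
O(F) = √(-6 + F)
√(-31160 + O(120)) = √(-31160 + √(-6 + 120)) = √(-31160 + √114)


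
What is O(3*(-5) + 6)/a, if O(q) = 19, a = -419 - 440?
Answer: -19/859 ≈ -0.022119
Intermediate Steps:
a = -859
O(3*(-5) + 6)/a = 19/(-859) = 19*(-1/859) = -19/859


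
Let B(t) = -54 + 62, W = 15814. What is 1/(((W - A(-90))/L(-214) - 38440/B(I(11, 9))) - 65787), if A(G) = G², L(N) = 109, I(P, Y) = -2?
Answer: -109/7686814 ≈ -1.4180e-5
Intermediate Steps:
B(t) = 8
1/(((W - A(-90))/L(-214) - 38440/B(I(11, 9))) - 65787) = 1/(((15814 - 1*(-90)²)/109 - 38440/8) - 65787) = 1/(((15814 - 1*8100)*(1/109) - 38440*⅛) - 65787) = 1/(((15814 - 8100)*(1/109) - 4805) - 65787) = 1/((7714*(1/109) - 4805) - 65787) = 1/((7714/109 - 4805) - 65787) = 1/(-516031/109 - 65787) = 1/(-7686814/109) = -109/7686814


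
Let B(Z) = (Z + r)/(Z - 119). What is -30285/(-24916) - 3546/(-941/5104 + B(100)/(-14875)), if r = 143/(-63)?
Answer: 8029827899816909895/416681045341052 ≈ 19271.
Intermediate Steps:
r = -143/63 (r = 143*(-1/63) = -143/63 ≈ -2.2698)
B(Z) = (-143/63 + Z)/(-119 + Z) (B(Z) = (Z - 143/63)/(Z - 119) = (-143/63 + Z)/(-119 + Z))
-30285/(-24916) - 3546/(-941/5104 + B(100)/(-14875)) = -30285/(-24916) - 3546/(-941/5104 + ((-143/63 + 100)/(-119 + 100))/(-14875)) = -30285*(-1/24916) - 3546/(-941*1/5104 + ((6157/63)/(-19))*(-1/14875)) = 30285/24916 - 3546/(-941/5104 - 1/19*6157/63*(-1/14875)) = 30285/24916 - 3546/(-941/5104 - 6157/1197*(-1/14875)) = 30285/24916 - 3546/(-941/5104 + 6157/17805375) = 30285/24916 - 3546/(-16723432547/90878634000) = 30285/24916 - 3546*(-90878634000/16723432547) = 30285/24916 + 322255636164000/16723432547 = 8029827899816909895/416681045341052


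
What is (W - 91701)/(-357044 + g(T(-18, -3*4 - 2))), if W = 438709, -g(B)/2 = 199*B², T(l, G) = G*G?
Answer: -86752/3911653 ≈ -0.022178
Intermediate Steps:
T(l, G) = G²
g(B) = -398*B²
(W - 91701)/(-357044 + g(T(-18, -3*4 - 2))) = (438709 - 91701)/(-357044 - 398*(-3*4 - 2)⁴) = 347008/(-357044 - 398*(-12 - 2)⁴) = 347008/(-357044 - 398*((-14)²)²) = 347008/(-357044 - 398*196²) = 347008/(-357044 - 398*38416) = 347008/(-357044 - 15289568) = 347008/(-15646612) = 347008*(-1/15646612) = -86752/3911653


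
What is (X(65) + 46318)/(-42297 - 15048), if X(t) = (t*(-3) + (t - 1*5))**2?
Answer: -64543/57345 ≈ -1.1255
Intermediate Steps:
X(t) = (-5 - 2*t)**2 (X(t) = (-3*t + (t - 5))**2 = (-3*t + (-5 + t))**2 = (-5 - 2*t)**2)
(X(65) + 46318)/(-42297 - 15048) = ((5 + 2*65)**2 + 46318)/(-42297 - 15048) = ((5 + 130)**2 + 46318)/(-57345) = (135**2 + 46318)*(-1/57345) = (18225 + 46318)*(-1/57345) = 64543*(-1/57345) = -64543/57345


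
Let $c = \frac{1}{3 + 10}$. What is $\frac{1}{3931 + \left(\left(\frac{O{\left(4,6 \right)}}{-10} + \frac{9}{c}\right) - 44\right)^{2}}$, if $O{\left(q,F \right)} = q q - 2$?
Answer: $\frac{25}{226439} \approx 0.00011041$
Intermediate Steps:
$O{\left(q,F \right)} = -2 + q^{2}$ ($O{\left(q,F \right)} = q^{2} - 2 = -2 + q^{2}$)
$c = \frac{1}{13} \approx 0.076923$
$\frac{1}{3931 + \left(\left(\frac{O{\left(4,6 \right)}}{-10} + \frac{9}{c}\right) - 44\right)^{2}} = \frac{1}{3931 + \left(\left(\frac{-2 + 4^{2}}{-10} + 9 \frac{1}{\frac{1}{13}}\right) - 44\right)^{2}} = \frac{1}{3931 + \left(\left(\left(-2 + 16\right) \left(- \frac{1}{10}\right) + 9 \cdot 13\right) - 44\right)^{2}} = \frac{1}{3931 + \left(\left(14 \left(- \frac{1}{10}\right) + 117\right) - 44\right)^{2}} = \frac{1}{3931 + \left(\left(- \frac{7}{5} + 117\right) - 44\right)^{2}} = \frac{1}{3931 + \left(\frac{578}{5} - 44\right)^{2}} = \frac{1}{3931 + \left(\frac{358}{5}\right)^{2}} = \frac{1}{3931 + \frac{128164}{25}} = \frac{1}{\frac{226439}{25}} = \frac{25}{226439}$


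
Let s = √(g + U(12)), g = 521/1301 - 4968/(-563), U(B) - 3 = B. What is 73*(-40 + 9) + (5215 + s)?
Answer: 2952 + 2*√3249139213867/732463 ≈ 2956.9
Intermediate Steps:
U(B) = 3 + B
g = 6756691/732463 (g = 521*(1/1301) - 4968*(-1/563) = 521/1301 + 4968/563 = 6756691/732463 ≈ 9.2246)
s = 2*√3249139213867/732463 (s = √(6756691/732463 + (3 + 12)) = √(6756691/732463 + 15) = √(17743636/732463) = 2*√3249139213867/732463 ≈ 4.9219)
73*(-40 + 9) + (5215 + s) = 73*(-40 + 9) + (5215 + 2*√3249139213867/732463) = 73*(-31) + (5215 + 2*√3249139213867/732463) = -2263 + (5215 + 2*√3249139213867/732463) = 2952 + 2*√3249139213867/732463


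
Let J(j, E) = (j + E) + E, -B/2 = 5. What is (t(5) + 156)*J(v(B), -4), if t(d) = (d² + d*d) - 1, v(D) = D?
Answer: -3690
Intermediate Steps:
B = -10 (B = -2*5 = -10)
J(j, E) = j + 2*E (J(j, E) = (E + j) + E = j + 2*E)
t(d) = -1 + 2*d² (t(d) = (d² + d²) - 1 = 2*d² - 1 = -1 + 2*d²)
(t(5) + 156)*J(v(B), -4) = ((-1 + 2*5²) + 156)*(-10 + 2*(-4)) = ((-1 + 2*25) + 156)*(-10 - 8) = ((-1 + 50) + 156)*(-18) = (49 + 156)*(-18) = 205*(-18) = -3690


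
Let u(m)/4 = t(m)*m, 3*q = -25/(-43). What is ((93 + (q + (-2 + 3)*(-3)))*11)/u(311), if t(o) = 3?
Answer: 127985/481428 ≈ 0.26584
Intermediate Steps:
q = 25/129 (q = (-25/(-43))/3 = (-25*(-1/43))/3 = (1/3)*(25/43) = 25/129 ≈ 0.19380)
u(m) = 12*m (u(m) = 4*(3*m) = 12*m)
((93 + (q + (-2 + 3)*(-3)))*11)/u(311) = ((93 + (25/129 + (-2 + 3)*(-3)))*11)/((12*311)) = ((93 + (25/129 + 1*(-3)))*11)/3732 = ((93 + (25/129 - 3))*11)*(1/3732) = ((93 - 362/129)*11)*(1/3732) = ((11635/129)*11)*(1/3732) = (127985/129)*(1/3732) = 127985/481428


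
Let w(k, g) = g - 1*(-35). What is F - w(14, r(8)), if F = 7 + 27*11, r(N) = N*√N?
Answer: 269 - 16*√2 ≈ 246.37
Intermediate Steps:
r(N) = N^(3/2)
w(k, g) = 35 + g (w(k, g) = g + 35 = 35 + g)
F = 304 (F = 7 + 297 = 304)
F - w(14, r(8)) = 304 - (35 + 8^(3/2)) = 304 - (35 + 16*√2) = 304 + (-35 - 16*√2) = 269 - 16*√2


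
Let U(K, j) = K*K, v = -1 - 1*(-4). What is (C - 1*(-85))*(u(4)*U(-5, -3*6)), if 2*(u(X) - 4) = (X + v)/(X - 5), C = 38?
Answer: 3075/2 ≈ 1537.5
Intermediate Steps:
v = 3 (v = -1 + 4 = 3)
U(K, j) = K**2
u(X) = 4 + (3 + X)/(2*(-5 + X)) (u(X) = 4 + ((X + 3)/(X - 5))/2 = 4 + ((3 + X)/(-5 + X))/2 = 4 + (3 + X)/(2*(-5 + X)))
(C - 1*(-85))*(u(4)*U(-5, -3*6)) = (38 - 1*(-85))*(((-37 + 9*4)/(2*(-5 + 4)))*(-5)**2) = (38 + 85)*(((1/2)*(-37 + 36)/(-1))*25) = 123*(((1/2)*(-1)*(-1))*25) = 123*((1/2)*25) = 123*(25/2) = 3075/2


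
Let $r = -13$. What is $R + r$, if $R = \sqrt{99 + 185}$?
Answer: $-13 + 2 \sqrt{71} \approx 3.8523$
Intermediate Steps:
$R = 2 \sqrt{71}$ ($R = \sqrt{284} = 2 \sqrt{71} \approx 16.852$)
$R + r = 2 \sqrt{71} - 13 = -13 + 2 \sqrt{71}$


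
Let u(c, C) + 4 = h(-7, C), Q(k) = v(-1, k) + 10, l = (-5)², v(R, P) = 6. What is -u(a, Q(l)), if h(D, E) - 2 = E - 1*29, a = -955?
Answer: 15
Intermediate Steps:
h(D, E) = -27 + E (h(D, E) = 2 + (E - 1*29) = 2 + (E - 29) = 2 + (-29 + E) = -27 + E)
l = 25
Q(k) = 16 (Q(k) = 6 + 10 = 16)
u(c, C) = -31 + C (u(c, C) = -4 + (-27 + C) = -31 + C)
-u(a, Q(l)) = -(-31 + 16) = -1*(-15) = 15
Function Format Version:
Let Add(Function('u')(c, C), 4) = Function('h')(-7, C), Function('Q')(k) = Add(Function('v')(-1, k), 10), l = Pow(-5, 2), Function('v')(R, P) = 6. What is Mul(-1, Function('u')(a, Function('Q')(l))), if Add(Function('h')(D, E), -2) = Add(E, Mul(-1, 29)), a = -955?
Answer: 15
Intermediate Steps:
Function('h')(D, E) = Add(-27, E) (Function('h')(D, E) = Add(2, Add(E, Mul(-1, 29))) = Add(2, Add(E, -29)) = Add(2, Add(-29, E)) = Add(-27, E))
l = 25
Function('Q')(k) = 16 (Function('Q')(k) = Add(6, 10) = 16)
Function('u')(c, C) = Add(-31, C) (Function('u')(c, C) = Add(-4, Add(-27, C)) = Add(-31, C))
Mul(-1, Function('u')(a, Function('Q')(l))) = Mul(-1, Add(-31, 16)) = Mul(-1, -15) = 15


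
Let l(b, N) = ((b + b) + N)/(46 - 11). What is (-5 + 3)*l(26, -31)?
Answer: -6/5 ≈ -1.2000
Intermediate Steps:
l(b, N) = N/35 + 2*b/35 (l(b, N) = (2*b + N)/35 = (N + 2*b)*(1/35) = N/35 + 2*b/35)
(-5 + 3)*l(26, -31) = (-5 + 3)*((1/35)*(-31) + (2/35)*26) = -2*(-31/35 + 52/35) = -2*⅗ = -6/5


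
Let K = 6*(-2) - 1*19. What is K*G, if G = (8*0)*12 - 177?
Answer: 5487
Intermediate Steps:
G = -177 (G = 0*12 - 177 = 0 - 177 = -177)
K = -31 (K = -12 - 19 = -31)
K*G = -31*(-177) = 5487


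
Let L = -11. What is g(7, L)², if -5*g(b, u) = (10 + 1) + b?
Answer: 324/25 ≈ 12.960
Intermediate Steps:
g(b, u) = -11/5 - b/5 (g(b, u) = -((10 + 1) + b)/5 = -(11 + b)/5 = -11/5 - b/5)
g(7, L)² = (-11/5 - ⅕*7)² = (-11/5 - 7/5)² = (-18/5)² = 324/25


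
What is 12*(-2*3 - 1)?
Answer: -84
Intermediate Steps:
12*(-2*3 - 1) = 12*(-6 - 1) = 12*(-7) = -84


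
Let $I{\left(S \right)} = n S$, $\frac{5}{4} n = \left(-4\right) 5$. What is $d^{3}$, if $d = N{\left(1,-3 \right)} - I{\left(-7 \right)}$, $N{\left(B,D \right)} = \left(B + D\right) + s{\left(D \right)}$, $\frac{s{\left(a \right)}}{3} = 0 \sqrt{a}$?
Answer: $-1481544$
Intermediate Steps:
$n = -16$ ($n = \frac{4 \left(\left(-4\right) 5\right)}{5} = \frac{4}{5} \left(-20\right) = -16$)
$s{\left(a \right)} = 0$ ($s{\left(a \right)} = 3 \cdot 0 \sqrt{a} = 3 \cdot 0 = 0$)
$N{\left(B,D \right)} = B + D$ ($N{\left(B,D \right)} = \left(B + D\right) + 0 = B + D$)
$I{\left(S \right)} = - 16 S$
$d = -114$ ($d = \left(1 - 3\right) - \left(-16\right) \left(-7\right) = -2 - 112 = -114$)
$d^{3} = \left(-114\right)^{3} = -1481544$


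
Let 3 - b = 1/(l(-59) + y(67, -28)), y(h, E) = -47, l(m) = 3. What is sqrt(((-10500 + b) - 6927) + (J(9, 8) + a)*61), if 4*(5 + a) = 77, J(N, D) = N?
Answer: I*sqrt(1936693)/11 ≈ 126.51*I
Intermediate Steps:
a = 57/4 (a = -5 + (1/4)*77 = -5 + 77/4 = 57/4 ≈ 14.250)
b = 133/44 (b = 3 - 1/(3 - 47) = 3 - 1/(-44) = 3 - 1*(-1/44) = 3 + 1/44 = 133/44 ≈ 3.0227)
sqrt(((-10500 + b) - 6927) + (J(9, 8) + a)*61) = sqrt(((-10500 + 133/44) - 6927) + (9 + 57/4)*61) = sqrt((-461867/44 - 6927) + (93/4)*61) = sqrt(-766655/44 + 5673/4) = sqrt(-176063/11) = I*sqrt(1936693)/11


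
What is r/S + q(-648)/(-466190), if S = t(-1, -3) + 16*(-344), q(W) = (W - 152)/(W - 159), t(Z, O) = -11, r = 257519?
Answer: -9688259997827/207482754495 ≈ -46.694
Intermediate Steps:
q(W) = (-152 + W)/(-159 + W)
S = -5515 (S = -11 + 16*(-344) = -11 - 5504 = -5515)
r/S + q(-648)/(-466190) = 257519/(-5515) + ((-152 - 648)/(-159 - 648))/(-466190) = 257519*(-1/5515) + (-800/(-807))*(-1/466190) = -257519/5515 - 1/807*(-800)*(-1/466190) = -257519/5515 + (800/807)*(-1/466190) = -257519/5515 - 80/37621533 = -9688259997827/207482754495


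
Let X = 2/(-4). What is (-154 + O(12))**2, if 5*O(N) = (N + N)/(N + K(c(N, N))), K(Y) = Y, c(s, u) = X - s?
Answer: 669124/25 ≈ 26765.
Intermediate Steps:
X = -1/2 (X = 2*(-1/4) = -1/2 ≈ -0.50000)
c(s, u) = -1/2 - s
O(N) = -4*N/5 (O(N) = ((N + N)/(N + (-1/2 - N)))/5 = ((2*N)/(-1/2))/5 = ((2*N)*(-2))/5 = (-4*N)/5 = -4*N/5)
(-154 + O(12))**2 = (-154 - 4/5*12)**2 = (-154 - 48/5)**2 = (-818/5)**2 = 669124/25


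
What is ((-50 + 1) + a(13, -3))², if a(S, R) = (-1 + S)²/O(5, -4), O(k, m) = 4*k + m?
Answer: 1600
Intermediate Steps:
O(k, m) = m + 4*k
a(S, R) = (-1 + S)²/16 (a(S, R) = (-1 + S)²/(-4 + 4*5) = (-1 + S)²/(-4 + 20) = (-1 + S)²/16)
((-50 + 1) + a(13, -3))² = ((-50 + 1) + (-1 + 13)²/16)² = (-49 + (1/16)*12²)² = (-49 + (1/16)*144)² = (-49 + 9)² = (-40)² = 1600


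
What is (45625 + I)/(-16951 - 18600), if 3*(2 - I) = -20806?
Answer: -157687/106653 ≈ -1.4785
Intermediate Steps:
I = 20812/3 (I = 2 - ⅓*(-20806) = 2 + 20806/3 = 20812/3 ≈ 6937.3)
(45625 + I)/(-16951 - 18600) = (45625 + 20812/3)/(-16951 - 18600) = (157687/3)/(-35551) = (157687/3)*(-1/35551) = -157687/106653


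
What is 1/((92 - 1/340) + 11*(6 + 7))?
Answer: 340/79899 ≈ 0.0042554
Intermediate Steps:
1/((92 - 1/340) + 11*(6 + 7)) = 1/((92 - 1*1/340) + 11*13) = 1/((92 - 1/340) + 143) = 1/(31279/340 + 143) = 1/(79899/340) = 340/79899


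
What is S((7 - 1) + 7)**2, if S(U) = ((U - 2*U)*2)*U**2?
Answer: 19307236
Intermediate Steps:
S(U) = -2*U**3 (S(U) = (-U*2)*U**2 = (-2*U)*U**2 = -2*U**3)
S((7 - 1) + 7)**2 = (-2*((7 - 1) + 7)**3)**2 = (-2*(6 + 7)**3)**2 = (-2*13**3)**2 = (-2*2197)**2 = (-4394)**2 = 19307236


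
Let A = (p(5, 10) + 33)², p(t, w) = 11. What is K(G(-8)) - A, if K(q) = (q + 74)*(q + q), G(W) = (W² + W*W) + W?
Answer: 44624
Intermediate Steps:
G(W) = W + 2*W² (G(W) = (W² + W²) + W = 2*W² + W = W + 2*W²)
A = 1936 (A = (11 + 33)² = 44² = 1936)
K(q) = 2*q*(74 + q) (K(q) = (74 + q)*(2*q) = 2*q*(74 + q))
K(G(-8)) - A = 2*(-8*(1 + 2*(-8)))*(74 - 8*(1 + 2*(-8))) - 1*1936 = 2*(-8*(1 - 16))*(74 - 8*(1 - 16)) - 1936 = 2*(-8*(-15))*(74 - 8*(-15)) - 1936 = 2*120*(74 + 120) - 1936 = 2*120*194 - 1936 = 46560 - 1936 = 44624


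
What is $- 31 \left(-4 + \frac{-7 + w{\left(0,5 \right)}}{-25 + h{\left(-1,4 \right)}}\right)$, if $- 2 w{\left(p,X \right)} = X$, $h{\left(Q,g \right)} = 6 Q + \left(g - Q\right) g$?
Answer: $\frac{2139}{22} \approx 97.227$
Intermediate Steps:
$h{\left(Q,g \right)} = 6 Q + g \left(g - Q\right)$
$w{\left(p,X \right)} = - \frac{X}{2}$
$- 31 \left(-4 + \frac{-7 + w{\left(0,5 \right)}}{-25 + h{\left(-1,4 \right)}}\right) = - 31 \left(-4 + \frac{-7 - \frac{5}{2}}{-25 + \left(4^{2} + 6 \left(-1\right) - \left(-1\right) 4\right)}\right) = - 31 \left(-4 + \frac{-7 - \frac{5}{2}}{-25 + \left(16 - 6 + 4\right)}\right) = - 31 \left(-4 - \frac{19}{2 \left(-25 + 14\right)}\right) = - 31 \left(-4 - \frac{19}{2 \left(-11\right)}\right) = - 31 \left(-4 - - \frac{19}{22}\right) = - 31 \left(-4 + \frac{19}{22}\right) = \left(-31\right) \left(- \frac{69}{22}\right) = \frac{2139}{22}$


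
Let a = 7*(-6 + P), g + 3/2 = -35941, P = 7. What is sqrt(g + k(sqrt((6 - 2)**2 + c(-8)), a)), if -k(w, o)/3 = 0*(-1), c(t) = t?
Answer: I*sqrt(143770)/2 ≈ 189.58*I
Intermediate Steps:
g = -71885/2 (g = -3/2 - 35941 = -71885/2 ≈ -35943.)
a = 7 (a = 7*(-6 + 7) = 7*1 = 7)
k(w, o) = 0 (k(w, o) = -0*(-1) = -3*0 = 0)
sqrt(g + k(sqrt((6 - 2)**2 + c(-8)), a)) = sqrt(-71885/2 + 0) = sqrt(-71885/2) = I*sqrt(143770)/2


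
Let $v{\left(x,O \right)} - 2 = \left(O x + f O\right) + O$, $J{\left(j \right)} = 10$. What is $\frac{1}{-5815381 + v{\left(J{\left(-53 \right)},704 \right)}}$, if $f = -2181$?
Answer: $- \frac{1}{7343059} \approx -1.3618 \cdot 10^{-7}$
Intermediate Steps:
$v{\left(x,O \right)} = 2 - 2180 O + O x$ ($v{\left(x,O \right)} = 2 + \left(\left(O x - 2181 O\right) + O\right) = 2 + \left(\left(- 2181 O + O x\right) + O\right) = 2 + \left(- 2180 O + O x\right) = 2 - 2180 O + O x$)
$\frac{1}{-5815381 + v{\left(J{\left(-53 \right)},704 \right)}} = \frac{1}{-5815381 + \left(2 - 1534720 + 704 \cdot 10\right)} = \frac{1}{-5815381 + \left(2 - 1534720 + 7040\right)} = \frac{1}{-5815381 - 1527678} = \frac{1}{-7343059} = - \frac{1}{7343059}$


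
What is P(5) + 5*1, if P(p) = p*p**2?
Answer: 130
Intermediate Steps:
P(p) = p**3
P(5) + 5*1 = 5**3 + 5*1 = 125 + 5 = 130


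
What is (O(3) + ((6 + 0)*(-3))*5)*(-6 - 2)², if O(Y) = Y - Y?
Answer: -5760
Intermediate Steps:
O(Y) = 0
(O(3) + ((6 + 0)*(-3))*5)*(-6 - 2)² = (0 + ((6 + 0)*(-3))*5)*(-6 - 2)² = (0 + (6*(-3))*5)*(-8)² = (0 - 18*5)*64 = (0 - 90)*64 = -90*64 = -5760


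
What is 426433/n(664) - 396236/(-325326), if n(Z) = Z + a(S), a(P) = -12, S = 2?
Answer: 69494044015/106056276 ≈ 655.26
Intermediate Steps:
n(Z) = -12 + Z (n(Z) = Z - 12 = -12 + Z)
426433/n(664) - 396236/(-325326) = 426433/(-12 + 664) - 396236/(-325326) = 426433/652 - 396236*(-1/325326) = 426433*(1/652) + 198118/162663 = 426433/652 + 198118/162663 = 69494044015/106056276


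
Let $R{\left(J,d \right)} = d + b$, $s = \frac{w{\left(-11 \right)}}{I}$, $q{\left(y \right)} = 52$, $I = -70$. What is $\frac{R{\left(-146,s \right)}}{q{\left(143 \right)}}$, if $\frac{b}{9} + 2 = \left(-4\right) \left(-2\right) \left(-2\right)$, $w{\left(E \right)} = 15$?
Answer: $- \frac{2271}{728} \approx -3.1195$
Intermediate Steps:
$s = - \frac{3}{14}$ ($s = \frac{15}{-70} = 15 \left(- \frac{1}{70}\right) = - \frac{3}{14} \approx -0.21429$)
$b = -162$ ($b = -18 + 9 \left(-4\right) \left(-2\right) \left(-2\right) = -18 + 9 \cdot 8 \left(-2\right) = -18 + 9 \left(-16\right) = -18 - 144 = -162$)
$R{\left(J,d \right)} = -162 + d$ ($R{\left(J,d \right)} = d - 162 = -162 + d$)
$\frac{R{\left(-146,s \right)}}{q{\left(143 \right)}} = \frac{-162 - \frac{3}{14}}{52} = \left(- \frac{2271}{14}\right) \frac{1}{52} = - \frac{2271}{728}$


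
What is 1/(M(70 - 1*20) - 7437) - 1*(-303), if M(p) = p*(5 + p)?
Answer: 1420160/4687 ≈ 303.00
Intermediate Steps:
1/(M(70 - 1*20) - 7437) - 1*(-303) = 1/((70 - 1*20)*(5 + (70 - 1*20)) - 7437) - 1*(-303) = 1/((70 - 20)*(5 + (70 - 20)) - 7437) + 303 = 1/(50*(5 + 50) - 7437) + 303 = 1/(50*55 - 7437) + 303 = 1/(2750 - 7437) + 303 = 1/(-4687) + 303 = -1/4687 + 303 = 1420160/4687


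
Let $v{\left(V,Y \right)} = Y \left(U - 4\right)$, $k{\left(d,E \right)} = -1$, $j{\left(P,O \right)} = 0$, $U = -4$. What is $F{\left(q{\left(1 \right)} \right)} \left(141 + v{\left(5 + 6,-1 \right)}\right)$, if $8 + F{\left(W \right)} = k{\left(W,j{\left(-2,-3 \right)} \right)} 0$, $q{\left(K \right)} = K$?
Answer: $-1192$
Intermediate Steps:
$v{\left(V,Y \right)} = - 8 Y$ ($v{\left(V,Y \right)} = Y \left(-4 - 4\right) = Y \left(-8\right) = - 8 Y$)
$F{\left(W \right)} = -8$ ($F{\left(W \right)} = -8 - 0 = -8 + 0 = -8$)
$F{\left(q{\left(1 \right)} \right)} \left(141 + v{\left(5 + 6,-1 \right)}\right) = - 8 \left(141 - -8\right) = - 8 \left(141 + 8\right) = \left(-8\right) 149 = -1192$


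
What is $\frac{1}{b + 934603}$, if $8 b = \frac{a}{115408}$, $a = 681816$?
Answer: $\frac{115408}{107860748251} \approx 1.07 \cdot 10^{-6}$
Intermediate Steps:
$b = \frac{85227}{115408}$ ($b = \frac{681816 \cdot \frac{1}{115408}}{8} = \frac{1}{8} \cdot \frac{85227}{14426} = \frac{85227}{115408} \approx 0.73848$)
$\frac{1}{b + 934603} = \frac{1}{\frac{85227}{115408} + 934603} = \frac{1}{\frac{107860748251}{115408}} = \frac{115408}{107860748251}$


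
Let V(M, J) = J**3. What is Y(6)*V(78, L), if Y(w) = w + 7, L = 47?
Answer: 1349699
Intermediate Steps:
Y(w) = 7 + w
Y(6)*V(78, L) = (7 + 6)*47**3 = 13*103823 = 1349699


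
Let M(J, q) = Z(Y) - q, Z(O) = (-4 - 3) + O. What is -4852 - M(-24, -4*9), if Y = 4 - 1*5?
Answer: -4880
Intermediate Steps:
Y = -1 (Y = 4 - 5 = -1)
Z(O) = -7 + O
M(J, q) = -8 - q (M(J, q) = (-7 - 1) - q = -8 - q)
-4852 - M(-24, -4*9) = -4852 - (-8 - (-4)*9) = -4852 - (-8 - 1*(-36)) = -4852 - (-8 + 36) = -4852 - 1*28 = -4852 - 28 = -4880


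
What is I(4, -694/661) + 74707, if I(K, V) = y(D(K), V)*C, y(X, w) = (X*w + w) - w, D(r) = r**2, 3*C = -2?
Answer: 148166189/1983 ≈ 74718.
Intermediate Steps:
C = -2/3 (C = (1/3)*(-2) = -2/3 ≈ -0.66667)
y(X, w) = X*w (y(X, w) = (w + X*w) - w = X*w)
I(K, V) = -2*V*K**2/3 (I(K, V) = (K**2*V)*(-2/3) = (V*K**2)*(-2/3) = -2*V*K**2/3)
I(4, -694/661) + 74707 = -2/3*(-694/661)*4**2 + 74707 = -2/3*(-694*1/661)*16 + 74707 = -2/3*(-694/661)*16 + 74707 = 22208/1983 + 74707 = 148166189/1983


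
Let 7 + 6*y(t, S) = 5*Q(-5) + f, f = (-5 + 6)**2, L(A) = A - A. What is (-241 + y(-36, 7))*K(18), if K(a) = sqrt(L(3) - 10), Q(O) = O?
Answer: -1477*I*sqrt(10)/6 ≈ -778.45*I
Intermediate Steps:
L(A) = 0
f = 1 (f = 1**2 = 1)
K(a) = I*sqrt(10) (K(a) = sqrt(0 - 10) = sqrt(-10) = I*sqrt(10))
y(t, S) = -31/6 (y(t, S) = -7/6 + (5*(-5) + 1)/6 = -7/6 + (-25 + 1)/6 = -7/6 + (1/6)*(-24) = -7/6 - 4 = -31/6)
(-241 + y(-36, 7))*K(18) = (-241 - 31/6)*(I*sqrt(10)) = -1477*I*sqrt(10)/6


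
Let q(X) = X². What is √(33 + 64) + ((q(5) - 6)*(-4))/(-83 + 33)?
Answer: 38/25 + √97 ≈ 11.369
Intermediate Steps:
√(33 + 64) + ((q(5) - 6)*(-4))/(-83 + 33) = √(33 + 64) + ((5² - 6)*(-4))/(-83 + 33) = √97 + ((25 - 6)*(-4))/(-50) = √97 - 19*(-4)/50 = √97 - 1/50*(-76) = √97 + 38/25 = 38/25 + √97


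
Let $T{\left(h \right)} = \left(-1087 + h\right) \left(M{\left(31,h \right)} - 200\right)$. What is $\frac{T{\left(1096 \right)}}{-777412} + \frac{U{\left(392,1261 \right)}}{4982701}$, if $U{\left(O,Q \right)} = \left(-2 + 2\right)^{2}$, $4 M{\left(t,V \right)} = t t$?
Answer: $- \frac{1449}{3109648} \approx -0.00046597$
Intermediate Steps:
$M{\left(t,V \right)} = \frac{t^{2}}{4}$ ($M{\left(t,V \right)} = \frac{t t}{4} = \frac{t^{2}}{4}$)
$U{\left(O,Q \right)} = 0$ ($U{\left(O,Q \right)} = 0^{2} = 0$)
$T{\left(h \right)} = - \frac{175007}{4} + \frac{161 h}{4}$ ($T{\left(h \right)} = \left(-1087 + h\right) \left(\frac{31^{2}}{4} - 200\right) = \left(-1087 + h\right) \left(\frac{1}{4} \cdot 961 - 200\right) = \left(-1087 + h\right) \left(\frac{961}{4} - 200\right) = \left(-1087 + h\right) \frac{161}{4} = - \frac{175007}{4} + \frac{161 h}{4}$)
$\frac{T{\left(1096 \right)}}{-777412} + \frac{U{\left(392,1261 \right)}}{4982701} = \frac{- \frac{175007}{4} + \frac{161}{4} \cdot 1096}{-777412} + \frac{0}{4982701} = \left(- \frac{175007}{4} + 44114\right) \left(- \frac{1}{777412}\right) + 0 \cdot \frac{1}{4982701} = \frac{1449}{4} \left(- \frac{1}{777412}\right) + 0 = - \frac{1449}{3109648} + 0 = - \frac{1449}{3109648}$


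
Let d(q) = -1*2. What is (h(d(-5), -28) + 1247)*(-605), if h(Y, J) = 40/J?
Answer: -5274995/7 ≈ -7.5357e+5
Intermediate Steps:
d(q) = -2
(h(d(-5), -28) + 1247)*(-605) = (40/(-28) + 1247)*(-605) = (40*(-1/28) + 1247)*(-605) = (-10/7 + 1247)*(-605) = (8719/7)*(-605) = -5274995/7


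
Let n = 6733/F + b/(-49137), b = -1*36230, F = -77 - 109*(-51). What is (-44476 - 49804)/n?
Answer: -25396112525520/529452281 ≈ -47967.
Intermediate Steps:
F = 5482 (F = -77 + 5559 = 5482)
b = -36230
n = 529452281/269369034 (n = 6733/5482 - 36230/(-49137) = 6733*(1/5482) - 36230*(-1/49137) = 6733/5482 + 36230/49137 = 529452281/269369034 ≈ 1.9655)
(-44476 - 49804)/n = (-44476 - 49804)/(529452281/269369034) = -94280*269369034/529452281 = -25396112525520/529452281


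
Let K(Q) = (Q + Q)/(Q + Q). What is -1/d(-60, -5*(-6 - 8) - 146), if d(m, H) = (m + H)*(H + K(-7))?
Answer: -1/10200 ≈ -9.8039e-5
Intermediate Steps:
K(Q) = 1 (K(Q) = (2*Q)/((2*Q)) = (2*Q)*(1/(2*Q)) = 1)
d(m, H) = (1 + H)*(H + m) (d(m, H) = (m + H)*(H + 1) = (H + m)*(1 + H) = (1 + H)*(H + m))
-1/d(-60, -5*(-6 - 8) - 146) = -1/((-5*(-6 - 8) - 146) - 60 + (-5*(-6 - 8) - 146)² + (-5*(-6 - 8) - 146)*(-60)) = -1/((-5*(-14) - 146) - 60 + (-5*(-14) - 146)² + (-5*(-14) - 146)*(-60)) = -1/((70 - 146) - 60 + (70 - 146)² + (70 - 146)*(-60)) = -1/(-76 - 60 + (-76)² - 76*(-60)) = -1/(-76 - 60 + 5776 + 4560) = -1/10200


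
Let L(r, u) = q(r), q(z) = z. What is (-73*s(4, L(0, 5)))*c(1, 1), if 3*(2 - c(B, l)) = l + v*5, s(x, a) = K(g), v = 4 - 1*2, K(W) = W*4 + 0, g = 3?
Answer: 1460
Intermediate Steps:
K(W) = 4*W (K(W) = 4*W + 0 = 4*W)
L(r, u) = r
v = 2 (v = 4 - 2 = 2)
s(x, a) = 12 (s(x, a) = 4*3 = 12)
c(B, l) = -4/3 - l/3 (c(B, l) = 2 - (l + 2*5)/3 = 2 - (l + 10)/3 = 2 - (10 + l)/3 = 2 + (-10/3 - l/3) = -4/3 - l/3)
(-73*s(4, L(0, 5)))*c(1, 1) = (-73*12)*(-4/3 - ⅓*1) = -876*(-4/3 - ⅓) = -876*(-5/3) = 1460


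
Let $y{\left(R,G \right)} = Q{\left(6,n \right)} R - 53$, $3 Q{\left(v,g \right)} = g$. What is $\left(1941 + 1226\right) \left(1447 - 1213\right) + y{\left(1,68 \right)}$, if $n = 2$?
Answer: $\frac{2223077}{3} \approx 7.4103 \cdot 10^{5}$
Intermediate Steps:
$Q{\left(v,g \right)} = \frac{g}{3}$
$y{\left(R,G \right)} = -53 + \frac{2 R}{3}$ ($y{\left(R,G \right)} = \frac{1}{3} \cdot 2 R - 53 = \frac{2 R}{3} - 53 = -53 + \frac{2 R}{3}$)
$\left(1941 + 1226\right) \left(1447 - 1213\right) + y{\left(1,68 \right)} = \left(1941 + 1226\right) \left(1447 - 1213\right) + \left(-53 + \frac{2}{3} \cdot 1\right) = 3167 \cdot 234 + \left(-53 + \frac{2}{3}\right) = 741078 - \frac{157}{3} = \frac{2223077}{3}$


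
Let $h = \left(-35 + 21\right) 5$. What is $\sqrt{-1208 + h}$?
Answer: $3 i \sqrt{142} \approx 35.749 i$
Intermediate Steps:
$h = -70$ ($h = \left(-14\right) 5 = -70$)
$\sqrt{-1208 + h} = \sqrt{-1208 - 70} = \sqrt{-1278} = 3 i \sqrt{142}$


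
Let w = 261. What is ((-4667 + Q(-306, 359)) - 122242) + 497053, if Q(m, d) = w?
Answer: 370405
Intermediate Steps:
Q(m, d) = 261
((-4667 + Q(-306, 359)) - 122242) + 497053 = ((-4667 + 261) - 122242) + 497053 = (-4406 - 122242) + 497053 = -126648 + 497053 = 370405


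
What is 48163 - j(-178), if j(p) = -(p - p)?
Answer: 48163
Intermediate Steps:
j(p) = 0 (j(p) = -1*0 = 0)
48163 - j(-178) = 48163 - 1*0 = 48163 + 0 = 48163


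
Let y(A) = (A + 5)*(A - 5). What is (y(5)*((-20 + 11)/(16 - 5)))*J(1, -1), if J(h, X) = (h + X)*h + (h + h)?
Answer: 0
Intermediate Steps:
y(A) = (-5 + A)*(5 + A) (y(A) = (5 + A)*(-5 + A) = (-5 + A)*(5 + A))
J(h, X) = 2*h + h*(X + h) (J(h, X) = (X + h)*h + 2*h = h*(X + h) + 2*h = 2*h + h*(X + h))
(y(5)*((-20 + 11)/(16 - 5)))*J(1, -1) = ((-25 + 5**2)*((-20 + 11)/(16 - 5)))*(1*(2 - 1 + 1)) = ((-25 + 25)*(-9/11))*(1*2) = (0*(-9*1/11))*2 = (0*(-9/11))*2 = 0*2 = 0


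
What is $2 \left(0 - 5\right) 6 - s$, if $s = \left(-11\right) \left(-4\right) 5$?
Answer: $-280$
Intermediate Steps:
$s = 220$ ($s = 44 \cdot 5 = 220$)
$2 \left(0 - 5\right) 6 - s = 2 \left(0 - 5\right) 6 - 220 = 2 \left(-5\right) 6 - 220 = \left(-10\right) 6 - 220 = -60 - 220 = -280$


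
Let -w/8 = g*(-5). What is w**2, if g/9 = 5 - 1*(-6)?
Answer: 15681600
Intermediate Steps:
g = 99 (g = 9*(5 - 1*(-6)) = 9*(5 + 6) = 9*11 = 99)
w = 3960 (w = -792*(-5) = -8*(-495) = 3960)
w**2 = 3960**2 = 15681600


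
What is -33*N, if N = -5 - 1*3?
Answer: 264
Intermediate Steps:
N = -8 (N = -5 - 3 = -8)
-33*N = -33*(-8) = 264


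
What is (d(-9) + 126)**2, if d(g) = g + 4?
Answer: 14641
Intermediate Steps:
d(g) = 4 + g
(d(-9) + 126)**2 = ((4 - 9) + 126)**2 = (-5 + 126)**2 = 121**2 = 14641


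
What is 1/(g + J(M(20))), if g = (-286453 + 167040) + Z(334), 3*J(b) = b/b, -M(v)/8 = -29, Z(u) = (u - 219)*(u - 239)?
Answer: -3/325463 ≈ -9.2176e-6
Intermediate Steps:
Z(u) = (-239 + u)*(-219 + u) (Z(u) = (-219 + u)*(-239 + u) = (-239 + u)*(-219 + u))
M(v) = 232 (M(v) = -8*(-29) = 232)
J(b) = ⅓ (J(b) = (b/b)/3 = (⅓)*1 = ⅓)
g = -108488 (g = (-286453 + 167040) + (52341 + 334² - 458*334) = -119413 + (52341 + 111556 - 152972) = -119413 + 10925 = -108488)
1/(g + J(M(20))) = 1/(-108488 + ⅓) = 1/(-325463/3) = -3/325463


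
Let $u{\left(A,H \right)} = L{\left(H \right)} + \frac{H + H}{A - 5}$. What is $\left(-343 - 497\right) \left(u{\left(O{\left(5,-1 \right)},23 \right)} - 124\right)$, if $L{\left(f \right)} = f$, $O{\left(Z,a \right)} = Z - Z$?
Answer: $92568$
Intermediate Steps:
$O{\left(Z,a \right)} = 0$
$u{\left(A,H \right)} = H + \frac{2 H}{-5 + A}$ ($u{\left(A,H \right)} = H + \frac{H + H}{A - 5} = H + \frac{2 H}{-5 + A}$)
$\left(-343 - 497\right) \left(u{\left(O{\left(5,-1 \right)},23 \right)} - 124\right) = \left(-343 - 497\right) \left(\frac{23 \left(-3 + 0\right)}{-5 + 0} - 124\right) = - 840 \left(23 \frac{1}{-5} \left(-3\right) - 124\right) = - 840 \left(23 \left(- \frac{1}{5}\right) \left(-3\right) - 124\right) = - 840 \left(\frac{69}{5} - 124\right) = \left(-840\right) \left(- \frac{551}{5}\right) = 92568$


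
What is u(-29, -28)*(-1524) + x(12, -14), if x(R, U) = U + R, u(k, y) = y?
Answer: 42670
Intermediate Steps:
x(R, U) = R + U
u(-29, -28)*(-1524) + x(12, -14) = -28*(-1524) + (12 - 14) = 42672 - 2 = 42670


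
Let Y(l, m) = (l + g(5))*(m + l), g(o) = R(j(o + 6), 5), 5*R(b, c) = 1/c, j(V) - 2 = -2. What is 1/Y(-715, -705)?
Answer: 5/5076216 ≈ 9.8499e-7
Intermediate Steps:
j(V) = 0 (j(V) = 2 - 2 = 0)
R(b, c) = 1/(5*c)
g(o) = 1/25 (g(o) = (⅕)/5 = (⅕)*(⅕) = 1/25)
Y(l, m) = (1/25 + l)*(l + m) (Y(l, m) = (l + 1/25)*(m + l) = (1/25 + l)*(l + m))
1/Y(-715, -705) = 1/((-715)² + (1/25)*(-715) + (1/25)*(-705) - 715*(-705)) = 1/(511225 - 143/5 - 141/5 + 504075) = 1/(5076216/5) = 5/5076216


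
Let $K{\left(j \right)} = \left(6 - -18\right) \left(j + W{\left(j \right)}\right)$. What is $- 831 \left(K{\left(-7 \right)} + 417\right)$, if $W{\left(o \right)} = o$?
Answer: $-67311$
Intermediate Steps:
$K{\left(j \right)} = 48 j$ ($K{\left(j \right)} = \left(6 - -18\right) \left(j + j\right) = \left(6 + 18\right) 2 j = 24 \cdot 2 j = 48 j$)
$- 831 \left(K{\left(-7 \right)} + 417\right) = - 831 \left(48 \left(-7\right) + 417\right) = - 831 \left(-336 + 417\right) = \left(-831\right) 81 = -67311$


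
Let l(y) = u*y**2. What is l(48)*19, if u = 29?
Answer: 1269504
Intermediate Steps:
l(y) = 29*y**2
l(48)*19 = (29*48**2)*19 = (29*2304)*19 = 66816*19 = 1269504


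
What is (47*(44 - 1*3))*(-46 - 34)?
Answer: -154160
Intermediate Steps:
(47*(44 - 1*3))*(-46 - 34) = (47*(44 - 3))*(-80) = (47*41)*(-80) = 1927*(-80) = -154160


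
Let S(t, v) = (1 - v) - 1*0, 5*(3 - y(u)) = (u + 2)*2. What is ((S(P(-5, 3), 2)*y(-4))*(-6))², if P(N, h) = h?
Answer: 12996/25 ≈ 519.84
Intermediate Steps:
y(u) = 11/5 - 2*u/5 (y(u) = 3 - (u + 2)*2/5 = 3 - (2 + u)*2/5 = 3 - (4 + 2*u)/5 = 3 + (-⅘ - 2*u/5) = 11/5 - 2*u/5)
S(t, v) = 1 - v (S(t, v) = (1 - v) + 0 = 1 - v)
((S(P(-5, 3), 2)*y(-4))*(-6))² = (((1 - 1*2)*(11/5 - ⅖*(-4)))*(-6))² = (((1 - 2)*(11/5 + 8/5))*(-6))² = (-1*19/5*(-6))² = (-19/5*(-6))² = (114/5)² = 12996/25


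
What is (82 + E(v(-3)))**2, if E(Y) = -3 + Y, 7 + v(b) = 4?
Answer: 5776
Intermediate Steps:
v(b) = -3 (v(b) = -7 + 4 = -3)
(82 + E(v(-3)))**2 = (82 + (-3 - 3))**2 = (82 - 6)**2 = 76**2 = 5776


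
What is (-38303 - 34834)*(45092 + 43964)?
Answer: -6513288672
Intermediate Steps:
(-38303 - 34834)*(45092 + 43964) = -73137*89056 = -6513288672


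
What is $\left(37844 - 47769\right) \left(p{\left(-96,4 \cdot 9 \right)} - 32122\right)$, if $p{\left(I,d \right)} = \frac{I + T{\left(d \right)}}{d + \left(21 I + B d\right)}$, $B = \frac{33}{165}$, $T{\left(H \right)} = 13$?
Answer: $\frac{3144746105525}{9864} \approx 3.1881 \cdot 10^{8}$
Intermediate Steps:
$B = \frac{1}{5}$ ($B = 33 \cdot \frac{1}{165} = \frac{1}{5} \approx 0.2$)
$p{\left(I,d \right)} = \frac{13 + I}{21 I + \frac{6 d}{5}}$ ($p{\left(I,d \right)} = \frac{I + 13}{d + \left(21 I + \frac{d}{5}\right)} = \frac{13 + I}{21 I + \frac{6 d}{5}}$)
$\left(37844 - 47769\right) \left(p{\left(-96,4 \cdot 9 \right)} - 32122\right) = \left(37844 - 47769\right) \left(\frac{5 \left(13 - 96\right)}{3 \left(2 \cdot 4 \cdot 9 + 35 \left(-96\right)\right)} - 32122\right) = - 9925 \left(\frac{5}{3} \frac{1}{2 \cdot 36 - 3360} \left(-83\right) - 32122\right) = - 9925 \left(\frac{5}{3} \frac{1}{72 - 3360} \left(-83\right) - 32122\right) = - 9925 \left(\frac{5}{3} \frac{1}{-3288} \left(-83\right) - 32122\right) = - 9925 \left(\frac{5}{3} \left(- \frac{1}{3288}\right) \left(-83\right) - 32122\right) = - 9925 \left(\frac{415}{9864} - 32122\right) = \left(-9925\right) \left(- \frac{316850993}{9864}\right) = \frac{3144746105525}{9864}$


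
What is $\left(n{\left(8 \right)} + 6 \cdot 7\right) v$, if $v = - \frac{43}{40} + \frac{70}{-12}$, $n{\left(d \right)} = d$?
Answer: $- \frac{4145}{12} \approx -345.42$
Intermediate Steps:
$v = - \frac{829}{120}$ ($v = \left(-43\right) \frac{1}{40} + 70 \left(- \frac{1}{12}\right) = - \frac{43}{40} - \frac{35}{6} = - \frac{829}{120} \approx -6.9083$)
$\left(n{\left(8 \right)} + 6 \cdot 7\right) v = \left(8 + 6 \cdot 7\right) \left(- \frac{829}{120}\right) = \left(8 + 42\right) \left(- \frac{829}{120}\right) = 50 \left(- \frac{829}{120}\right) = - \frac{4145}{12}$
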